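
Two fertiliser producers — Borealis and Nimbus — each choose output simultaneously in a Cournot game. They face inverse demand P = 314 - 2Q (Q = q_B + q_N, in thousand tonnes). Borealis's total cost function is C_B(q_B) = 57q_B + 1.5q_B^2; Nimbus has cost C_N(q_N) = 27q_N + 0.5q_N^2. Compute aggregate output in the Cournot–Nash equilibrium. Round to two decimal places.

71.16

Borealis's profit: π_B = (314 - 2Q)q_B - (57q_B + (3/2)q_B²). Setting ∂π_B/∂q_B = 0: 257 - 7q_B - 2(q_N) = 0.
Nimbus's first-order condition: 287 - 5q_N - 2(q_B) = 0.
Best responses: q_B = (257 - 2q_N)/7, q_N = (287 - 2q_B)/5.
Substituting one into the other gives q_B = 711/31 and q_N = 1495/31.
Total output Q = 711/31 + 1495/31 = 71.1613.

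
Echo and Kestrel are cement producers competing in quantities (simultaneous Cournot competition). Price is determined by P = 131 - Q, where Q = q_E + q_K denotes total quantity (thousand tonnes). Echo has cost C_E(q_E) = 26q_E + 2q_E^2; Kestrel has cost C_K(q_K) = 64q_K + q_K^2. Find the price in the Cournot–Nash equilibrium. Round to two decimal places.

Echo's profit: π_E = (131 - Q)q_E - (26q_E + 2q_E²). Setting ∂π_E/∂q_E = 0: 105 - 6q_E - (q_K) = 0.
Kestrel's profit: π_K = (131 - Q)q_K - (64q_K + q_K²). Setting ∂π_K/∂q_K = 0: 67 - 4q_K - (q_E) = 0.
Rearranging gives the reaction functions q_E = (105 - q_K)/6 and q_K = (67 - q_E)/4.
Solving the pair: q_E = 353/23, q_K = 297/23.
Total output Q = 650/23, so price P = 131 - 650/23 = 102.7391.

102.74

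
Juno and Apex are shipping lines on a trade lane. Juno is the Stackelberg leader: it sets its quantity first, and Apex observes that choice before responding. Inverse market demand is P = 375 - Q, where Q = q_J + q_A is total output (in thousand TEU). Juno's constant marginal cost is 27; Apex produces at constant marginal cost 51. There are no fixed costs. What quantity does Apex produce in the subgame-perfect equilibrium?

69

Solve by backward induction. Given q_J, the follower Apex maximises π_A = (375 - q_J - q_A)q_A - 51q_A.
Follower FOC: 324 - q_J - 2q_A = 0, so q_A(q_J) = (324 - q_J)/2.
The leader anticipates this reaction. Substituting into P = 375 - Q gives P = 213 - (1/2)q_J, so π_J = (213 - (1/2)q_J)q_J - 27q_J.
The leader's first-order condition 186 - q_J = 0 yields q_J = 186.
Then q_A = (324 - 186)/2 = 69.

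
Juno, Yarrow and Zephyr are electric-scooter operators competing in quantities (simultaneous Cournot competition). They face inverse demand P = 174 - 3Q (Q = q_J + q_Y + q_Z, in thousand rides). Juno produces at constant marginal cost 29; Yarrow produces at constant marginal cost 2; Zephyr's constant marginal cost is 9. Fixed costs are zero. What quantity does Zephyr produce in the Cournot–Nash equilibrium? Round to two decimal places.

14.83

Juno's profit: π_J = (174 - 3Q)q_J - (29q_J). Setting ∂π_J/∂q_J = 0: 145 - 6q_J - 3(q_Y + q_Z) = 0.
Yarrow's first-order condition: 172 - 6q_Y - 3(q_J + q_Z) = 0.
Zephyr's profit: π_Z = (174 - 3Q)q_Z - (9q_Z). Setting ∂π_Z/∂q_Z = 0: 165 - 6q_Z - 3(q_J + q_Y) = 0.
Adding the 3 conditions: 482 − 6Q − 6Q = 0, i.e. Q = 241/6.
Back-substituting: q_J = (145 − 241/2)/3 = 49/6, q_Y = (172 − 241/2)/3 = 103/6, q_Z = (165 − 241/2)/3 = 89/6.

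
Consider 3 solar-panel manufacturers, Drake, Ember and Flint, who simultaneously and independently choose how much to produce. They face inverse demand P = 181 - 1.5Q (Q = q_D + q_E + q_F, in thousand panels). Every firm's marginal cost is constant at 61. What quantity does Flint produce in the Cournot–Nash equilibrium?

20

Each firm earns π_i = (181 - 1.5Q)q_i - 61q_i.
First-order condition (treating rivals' output as given): 120 - 3q_i - (3/2)·Σ_{j≠i} q_j = 0.
With identical firms every q_j equals q_i, so Σ_{j≠i} q_j = 2q_i and 120 = 6q_i, giving q_i = 20.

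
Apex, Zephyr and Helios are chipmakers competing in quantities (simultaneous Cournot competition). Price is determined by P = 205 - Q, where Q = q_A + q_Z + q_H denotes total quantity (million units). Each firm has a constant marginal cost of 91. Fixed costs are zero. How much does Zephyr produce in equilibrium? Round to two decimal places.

28.50

A representative firm's profit is π_i = q_i(205 - Q) - 91q_i.
Setting ∂π_i/∂q_i = 0 with rivals' quantities fixed: 114 - 2q_i - Σ_{j≠i} q_j = 0.
With identical firms every q_j equals q_i, so Σ_{j≠i} q_j = 2q_i and 114 = 4q_i, giving q_i = 57/2.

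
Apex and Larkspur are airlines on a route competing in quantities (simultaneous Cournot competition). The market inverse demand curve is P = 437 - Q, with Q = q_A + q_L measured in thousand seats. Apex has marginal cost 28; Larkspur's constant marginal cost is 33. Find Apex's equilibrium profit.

19044

Apex's profit: π_A = (437 - Q)q_A - (28q_A). Setting ∂π_A/∂q_A = 0: 409 - 2q_A - (q_L) = 0.
Larkspur's first-order condition: 404 - 2q_L - (q_A) = 0.
Best responses: q_A = (409 - q_L)/2, q_L = (404 - q_A)/2.
Solving the pair: q_A = 138, q_L = 133.
Price P = 437 - 271 = 166.
Apex's profit: (166 - 28)·138 = 19044.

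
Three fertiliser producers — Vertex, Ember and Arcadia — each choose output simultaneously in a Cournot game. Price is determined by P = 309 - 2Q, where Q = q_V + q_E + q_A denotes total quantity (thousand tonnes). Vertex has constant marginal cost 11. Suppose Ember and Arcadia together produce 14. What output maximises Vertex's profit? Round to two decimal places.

With rivals' combined output fixed at 14, Vertex's profit is π_V = (309 - 2·14 - 2q_V)q_V - (11q_V) = (281 - 2q_V)q_V - (11q_V).
∂π_V/∂q_V = 270 - 4q_V = 0, so q_V = 135/2.

67.50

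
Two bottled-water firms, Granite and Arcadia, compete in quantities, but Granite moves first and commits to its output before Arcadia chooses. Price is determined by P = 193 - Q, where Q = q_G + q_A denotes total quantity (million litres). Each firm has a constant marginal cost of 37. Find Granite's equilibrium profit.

The follower Arcadia best-responds to any q_G: π_A = (193 - Q)q_A - 37q_A.
Follower FOC: 156 - q_G - 2q_A = 0, so q_A(q_G) = (156 - q_G)/2.
The leader anticipates this reaction. Substituting into P = 193 - Q gives P = 115 - (1/2)q_G, so π_G = (115 - (1/2)q_G)q_G - 37q_G.
The leader's first-order condition 78 - q_G = 0 yields q_G = 78.
Then q_A = (156 - 78)/2 = 39.
Price P = 193 - 117 = 76.
Granite's profit: (76 - 37)·78 = 3042.

3042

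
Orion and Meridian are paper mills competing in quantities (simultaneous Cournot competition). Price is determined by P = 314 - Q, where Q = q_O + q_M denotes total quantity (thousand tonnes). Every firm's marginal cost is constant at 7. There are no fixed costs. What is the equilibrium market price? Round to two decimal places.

Each firm earns π_i = (314 - Q)q_i - 7q_i.
First-order condition (treating rivals' output as given): 307 - 2q_i - q_j = 0.
By symmetry each firm produces the same amount; substituting q_j = q_i yields q_i = 307/3.
Total output Q = 614/3, so price P = 314 - 614/3 = 328/3.

109.33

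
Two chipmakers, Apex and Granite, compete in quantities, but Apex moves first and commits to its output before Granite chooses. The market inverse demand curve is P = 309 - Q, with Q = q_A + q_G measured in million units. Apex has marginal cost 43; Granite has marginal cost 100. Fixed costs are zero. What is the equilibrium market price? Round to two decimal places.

123.75

Solve by backward induction. Given q_A, the follower Granite maximises π_G = (309 - q_A - q_G)q_G - 100q_G.
Setting the follower's marginal profit to zero, 209 - q_A - 2q_G = 0, i.e. q_G = (209 - q_A)/2.
Apex substitutes q_G(q_A) into its own profit: π_A = q_A(309 - q_A - (209 - q_A)/2) - 43q_A = (409/2 - (1/2)q_A)q_A - 43q_A.
Maximising: ∂π_A/∂q_A = 323/2 - q_A = 0, giving q_A = 323/2.
Then q_G = (209 - 323/2)/2 = 95/4.
Total output Q = 741/4, so price P = 309 - 741/4 = 495/4.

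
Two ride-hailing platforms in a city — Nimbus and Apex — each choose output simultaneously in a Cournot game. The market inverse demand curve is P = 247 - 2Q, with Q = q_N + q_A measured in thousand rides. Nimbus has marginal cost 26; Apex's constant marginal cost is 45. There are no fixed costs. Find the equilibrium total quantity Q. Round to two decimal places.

Nimbus's profit: π_N = (247 - 2Q)q_N - (26q_N). Setting ∂π_N/∂q_N = 0: 221 - 4q_N - 2(q_A) = 0.
Apex's profit: π_A = (247 - 2Q)q_A - (45q_A). Setting ∂π_A/∂q_A = 0: 202 - 4q_A - 2(q_N) = 0.
Rearranging gives the reaction functions q_N = (221 - 2q_A)/4 and q_A = (202 - 2q_N)/4.
Solving the pair: q_N = 40, q_A = 61/2.
Total output Q = 40 + 61/2 = 141/2.

70.50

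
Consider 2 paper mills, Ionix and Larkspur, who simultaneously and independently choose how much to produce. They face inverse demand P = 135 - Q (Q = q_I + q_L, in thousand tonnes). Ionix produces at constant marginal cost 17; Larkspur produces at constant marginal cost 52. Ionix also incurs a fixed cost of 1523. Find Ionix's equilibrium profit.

1078

Ionix's profit: π_I = (135 - Q)q_I - (17q_I). Setting ∂π_I/∂q_I = 0: 118 - 2q_I - (q_L) = 0.
Larkspur's profit: π_L = (135 - Q)q_L - (52q_L). Setting ∂π_L/∂q_L = 0: 83 - 2q_L - (q_I) = 0.
Best responses: q_I = (118 - q_L)/2, q_L = (83 - q_I)/2.
Substituting one into the other gives q_I = 51 and q_L = 16.
Price P = 135 - 67 = 68.
Ionix's profit: (68 - 17)·51 - 1523 = 1078.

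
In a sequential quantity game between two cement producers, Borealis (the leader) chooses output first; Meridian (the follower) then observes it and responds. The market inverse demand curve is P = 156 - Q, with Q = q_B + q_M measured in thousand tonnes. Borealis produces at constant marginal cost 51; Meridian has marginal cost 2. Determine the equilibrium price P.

The follower Meridian best-responds to any q_B: π_M = (156 - Q)q_M - 2q_M.
∂π_M/∂q_M = 154 - q_B - 2q_M = 0 gives the reaction function q_M = (154 - q_B)/2.
The leader anticipates this reaction. Substituting into P = 156 - Q gives P = 79 - (1/2)q_B, so π_B = (79 - (1/2)q_B)q_B - 51q_B.
Maximising: ∂π_B/∂q_B = 28 - q_B = 0, giving q_B = 28.
Then q_M = (154 - 28)/2 = 63.
Total output Q = 91, so price P = 156 - 91 = 65.

65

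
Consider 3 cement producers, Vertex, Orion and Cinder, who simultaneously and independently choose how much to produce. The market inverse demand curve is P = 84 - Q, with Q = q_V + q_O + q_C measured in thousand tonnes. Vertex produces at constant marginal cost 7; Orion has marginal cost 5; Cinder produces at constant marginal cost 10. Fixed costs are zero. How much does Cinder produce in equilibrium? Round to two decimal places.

16.50

Vertex's profit: π_V = (84 - Q)q_V - (7q_V). Setting ∂π_V/∂q_V = 0: 77 - 2q_V - (q_O + q_C) = 0.
Orion's profit: π_O = (84 - Q)q_O - (5q_O). Setting ∂π_O/∂q_O = 0: 79 - 2q_O - (q_V + q_C) = 0.
Cinder's first-order condition: 74 - 2q_C - (q_V + q_O) = 0.
Adding the 3 first-order conditions: 230 − 4Q = 0, so Q = 115/2.
Back-substituting: q_V = (77 − 115/2) = 39/2, q_O = (79 − 115/2) = 43/2, q_C = (74 − 115/2) = 33/2.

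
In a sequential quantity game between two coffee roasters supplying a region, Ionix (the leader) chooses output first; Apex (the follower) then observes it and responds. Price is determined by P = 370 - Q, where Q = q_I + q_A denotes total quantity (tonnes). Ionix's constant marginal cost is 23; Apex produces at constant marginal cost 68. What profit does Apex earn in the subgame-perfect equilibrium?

The follower Apex best-responds to any q_I: π_A = (370 - Q)q_A - 68q_A.
∂π_A/∂q_A = 302 - q_I - 2q_A = 0 gives the reaction function q_A = (302 - q_I)/2.
The leader anticipates this reaction. Substituting into P = 370 - Q gives P = 219 - (1/2)q_I, so π_I = (219 - (1/2)q_I)q_I - 23q_I.
Leader FOC: 196 - q_I = 0, so q_I = 196.
Then q_A = (302 - 196)/2 = 53.
Price P = 370 - 249 = 121.
Apex's profit: (121 - 68)·53 = 2809.

2809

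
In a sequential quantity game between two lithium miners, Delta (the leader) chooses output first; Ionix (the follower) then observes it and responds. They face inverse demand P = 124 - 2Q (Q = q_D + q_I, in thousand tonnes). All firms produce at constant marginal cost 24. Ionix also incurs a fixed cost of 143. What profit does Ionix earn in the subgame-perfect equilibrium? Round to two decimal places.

The follower Ionix best-responds to any q_D: π_I = (124 - 2Q)q_I - 24q_I.
Setting the follower's marginal profit to zero, 100 - 2q_D - 4q_I = 0, i.e. q_I = (100 - 2q_D)/4.
The leader anticipates this reaction. Substituting into P = 124 - 2Q gives P = 74 - q_D, so π_D = (74 - q_D)q_D - 24q_D.
The leader's first-order condition 50 - 2q_D = 0 yields q_D = 25.
Then q_I = (100 - 2·25)/4 = 25/2.
Price P = 124 - 2·(75/2) = 49.
Ionix's profit: (49 - 24)·(25/2) - 143 = 339/2.

169.50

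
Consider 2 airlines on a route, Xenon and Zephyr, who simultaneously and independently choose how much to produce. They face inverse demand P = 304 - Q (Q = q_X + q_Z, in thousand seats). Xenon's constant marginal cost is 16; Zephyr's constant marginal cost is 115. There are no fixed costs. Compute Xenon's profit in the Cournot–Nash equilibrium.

16641

Xenon's profit: π_X = (304 - Q)q_X - (16q_X). Setting ∂π_X/∂q_X = 0: 288 - 2q_X - (q_Z) = 0.
Zephyr's profit: π_Z = (304 - Q)q_Z - (115q_Z). Setting ∂π_Z/∂q_Z = 0: 189 - 2q_Z - (q_X) = 0.
Best responses: q_X = (288 - q_Z)/2, q_Z = (189 - q_X)/2.
Substituting one into the other gives q_X = 129 and q_Z = 30.
Price P = 304 - 159 = 145.
Xenon's profit: (145 - 16)·129 = 16641.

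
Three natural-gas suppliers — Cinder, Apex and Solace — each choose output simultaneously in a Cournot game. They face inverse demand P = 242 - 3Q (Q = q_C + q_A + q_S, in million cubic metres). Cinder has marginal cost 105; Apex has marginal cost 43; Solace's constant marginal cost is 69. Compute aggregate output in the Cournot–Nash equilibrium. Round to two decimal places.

42.42

Cinder's profit: π_C = (242 - 3Q)q_C - (105q_C). Setting ∂π_C/∂q_C = 0: 137 - 6q_C - 3(q_A + q_S) = 0.
Apex's first-order condition: 199 - 6q_A - 3(q_C + q_S) = 0.
Solace's profit: π_S = (242 - 3Q)q_S - (69q_S). Setting ∂π_S/∂q_S = 0: 173 - 6q_S - 3(q_C + q_A) = 0.
Adding the 3 conditions: 509 − 6Q − 6Q = 0, i.e. Q = 509/12.
Back-substituting: q_C = (137 − 509/4)/3 = 13/4, q_A = (199 − 509/4)/3 = 287/12, q_S = (173 − 509/4)/3 = 61/4.
Total output Q = 13/4 + 287/12 + 61/4 = 509/12.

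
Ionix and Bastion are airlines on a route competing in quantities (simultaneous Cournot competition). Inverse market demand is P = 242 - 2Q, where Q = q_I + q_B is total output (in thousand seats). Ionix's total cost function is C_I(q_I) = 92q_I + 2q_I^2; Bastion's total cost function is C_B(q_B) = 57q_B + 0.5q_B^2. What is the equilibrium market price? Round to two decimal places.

Ionix's profit: π_I = (242 - 2Q)q_I - (92q_I + 2q_I²). Setting ∂π_I/∂q_I = 0: 150 - 8q_I - 2(q_B) = 0.
Bastion's profit: π_B = (242 - 2Q)q_B - (57q_B + (1/2)q_B²). Setting ∂π_B/∂q_B = 0: 185 - 5q_B - 2(q_I) = 0.
Rearranging gives the reaction functions q_I = (150 - 2q_B)/8 and q_B = (185 - 2q_I)/5.
Solving the pair: q_I = 95/9, q_B = 295/9.
Total output Q = 130/3, so price P = 242 - 2·(130/3) = 466/3.

155.33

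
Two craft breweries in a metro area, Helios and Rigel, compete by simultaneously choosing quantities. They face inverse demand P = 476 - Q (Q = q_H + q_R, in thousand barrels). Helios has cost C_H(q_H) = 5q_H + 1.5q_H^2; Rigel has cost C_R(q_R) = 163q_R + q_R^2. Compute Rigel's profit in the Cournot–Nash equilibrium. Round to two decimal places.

6630.67

Helios's profit: π_H = (476 - Q)q_H - (5q_H + (3/2)q_H²). Setting ∂π_H/∂q_H = 0: 471 - 5q_H - (q_R) = 0.
Rigel's profit: π_R = (476 - Q)q_R - (163q_R + q_R²). Setting ∂π_R/∂q_R = 0: 313 - 4q_R - (q_H) = 0.
Best responses: q_H = (471 - q_R)/5, q_R = (313 - q_H)/4.
Substituting one into the other gives q_H = 1571/19 and q_R = 1094/19.
Price P = 476 - 140.2632 = 335.7368.
Rigel's profit: 335.7368·(1094/19) - 163·(1094/19) - (1094/19)² = 6630.6704.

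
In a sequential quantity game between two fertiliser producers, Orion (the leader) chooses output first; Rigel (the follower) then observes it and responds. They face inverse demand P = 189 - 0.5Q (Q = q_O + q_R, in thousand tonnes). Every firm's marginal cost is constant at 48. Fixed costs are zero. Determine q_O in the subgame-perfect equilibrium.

Solve by backward induction. Given q_O, the follower Rigel maximises π_R = (189 - (1/2)q_O - (1/2)q_R)q_R - 48q_R.
Setting the follower's marginal profit to zero, 141 - (1/2)q_O - q_R = 0, i.e. q_R = (141 - (1/2)q_O).
The leader anticipates this reaction. Substituting into P = 189 - 0.5Q gives P = 237/2 - (1/4)q_O, so π_O = (237/2 - (1/4)q_O)q_O - 48q_O.
The leader's first-order condition 141/2 - (1/2)q_O = 0 yields q_O = 141.
Then q_R = (141 - (1/2)·141) = 141/2.

141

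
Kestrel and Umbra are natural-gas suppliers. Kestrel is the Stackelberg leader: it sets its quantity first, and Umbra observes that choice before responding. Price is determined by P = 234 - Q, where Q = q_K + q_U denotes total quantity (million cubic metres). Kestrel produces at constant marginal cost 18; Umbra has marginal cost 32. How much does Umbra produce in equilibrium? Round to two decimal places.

Solve by backward induction. Given q_K, the follower Umbra maximises π_U = (234 - q_K - q_U)q_U - 32q_U.
Follower FOC: 202 - q_K - 2q_U = 0, so q_U(q_K) = (202 - q_K)/2.
Kestrel substitutes q_U(q_K) into its own profit: π_K = q_K(234 - q_K - (202 - q_K)/2) - 18q_K = (133 - (1/2)q_K)q_K - 18q_K.
Maximising: ∂π_K/∂q_K = 115 - q_K = 0, giving q_K = 115.
Then q_U = (202 - 115)/2 = 87/2.

43.50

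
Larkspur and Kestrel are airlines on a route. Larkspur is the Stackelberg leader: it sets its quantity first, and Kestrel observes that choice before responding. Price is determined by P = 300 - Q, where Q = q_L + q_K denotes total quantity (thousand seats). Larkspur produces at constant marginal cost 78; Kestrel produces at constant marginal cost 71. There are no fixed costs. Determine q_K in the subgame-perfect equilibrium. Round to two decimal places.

Solve by backward induction. Given q_L, the follower Kestrel maximises π_K = (300 - q_L - q_K)q_K - 71q_K.
Follower FOC: 229 - q_L - 2q_K = 0, so q_K(q_L) = (229 - q_L)/2.
The leader anticipates this reaction. Substituting into P = 300 - Q gives P = 371/2 - (1/2)q_L, so π_L = (371/2 - (1/2)q_L)q_L - 78q_L.
The leader's first-order condition 215/2 - q_L = 0 yields q_L = 215/2.
Then q_K = (229 - 215/2)/2 = 243/4.

60.75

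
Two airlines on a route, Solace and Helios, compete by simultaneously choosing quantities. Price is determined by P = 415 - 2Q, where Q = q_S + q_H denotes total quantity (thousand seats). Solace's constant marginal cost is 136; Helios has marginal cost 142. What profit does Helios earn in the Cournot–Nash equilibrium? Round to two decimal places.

3960.50

Solace's profit: π_S = (415 - 2Q)q_S - (136q_S). Setting ∂π_S/∂q_S = 0: 279 - 4q_S - 2(q_H) = 0.
Helios's first-order condition: 273 - 4q_H - 2(q_S) = 0.
Best responses: q_S = (279 - 2q_H)/4, q_H = (273 - 2q_S)/4.
Substituting one into the other gives q_S = 95/2 and q_H = 89/2.
Price P = 415 - 2·92 = 231.
Helios's profit: (231 - 142)·(89/2) = 3960.5000.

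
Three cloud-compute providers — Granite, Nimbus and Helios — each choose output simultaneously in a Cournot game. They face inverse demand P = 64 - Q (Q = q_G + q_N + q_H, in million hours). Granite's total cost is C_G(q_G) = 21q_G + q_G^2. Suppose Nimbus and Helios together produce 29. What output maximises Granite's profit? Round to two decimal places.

With rivals' combined output fixed at 29, Granite's profit is π_G = (64 - 29 - q_G)q_G - (21q_G + q_G²) = (35 - q_G)q_G - (21q_G + q_G²).
∂π_G/∂q_G = 14 - 4q_G = 0, so q_G = 7/2.

3.50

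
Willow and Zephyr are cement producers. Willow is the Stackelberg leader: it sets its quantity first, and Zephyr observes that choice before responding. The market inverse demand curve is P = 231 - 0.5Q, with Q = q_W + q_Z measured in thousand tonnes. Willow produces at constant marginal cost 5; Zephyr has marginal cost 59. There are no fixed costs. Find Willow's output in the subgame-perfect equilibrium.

Solve by backward induction. Given q_W, the follower Zephyr maximises π_Z = (231 - (1/2)q_W - (1/2)q_Z)q_Z - 59q_Z.
Follower FOC: 172 - (1/2)q_W - q_Z = 0, so q_Z(q_W) = (172 - (1/2)q_W).
The leader anticipates this reaction. Substituting into P = 231 - 0.5Q gives P = 145 - (1/4)q_W, so π_W = (145 - (1/4)q_W)q_W - 5q_W.
Leader FOC: 140 - (1/2)q_W = 0, so q_W = 280.
Then q_Z = (172 - (1/2)·280) = 32.

280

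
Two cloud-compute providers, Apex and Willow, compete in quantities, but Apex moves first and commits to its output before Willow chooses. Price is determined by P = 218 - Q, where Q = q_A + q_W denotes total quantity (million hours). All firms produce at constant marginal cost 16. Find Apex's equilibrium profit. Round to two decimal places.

The follower Willow best-responds to any q_A: π_W = (218 - Q)q_W - 16q_W.
Follower FOC: 202 - q_A - 2q_W = 0, so q_W(q_A) = (202 - q_A)/2.
The leader anticipates this reaction. Substituting into P = 218 - Q gives P = 117 - (1/2)q_A, so π_A = (117 - (1/2)q_A)q_A - 16q_A.
Leader FOC: 101 - q_A = 0, so q_A = 101.
Then q_W = (202 - 101)/2 = 101/2.
Price P = 218 - 303/2 = 133/2.
Apex's profit: (133/2 - 16)·101 = 5100.5000.

5100.50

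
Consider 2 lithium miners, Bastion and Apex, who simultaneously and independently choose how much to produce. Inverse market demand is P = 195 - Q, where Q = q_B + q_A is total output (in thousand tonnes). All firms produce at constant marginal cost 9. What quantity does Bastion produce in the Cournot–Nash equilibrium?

Each firm earns π_i = (195 - Q)q_i - 9q_i.
First-order condition (treating rivals' output as given): 186 - 2q_i - q_j = 0.
By symmetry each firm produces the same amount; substituting q_j = q_i yields q_i = 186/3 = 62.

62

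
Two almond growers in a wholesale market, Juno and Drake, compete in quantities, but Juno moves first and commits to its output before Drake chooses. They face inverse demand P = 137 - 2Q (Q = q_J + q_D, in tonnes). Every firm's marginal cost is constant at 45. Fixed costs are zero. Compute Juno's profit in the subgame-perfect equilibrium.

Solve by backward induction. Given q_J, the follower Drake maximises π_D = (137 - 2q_J - 2q_D)q_D - 45q_D.
Setting the follower's marginal profit to zero, 92 - 2q_J - 4q_D = 0, i.e. q_D = (92 - 2q_J)/4.
Juno substitutes q_D(q_J) into its own profit: π_J = q_J(137 - 2q_J - (92 - 2q_J)/2) - 45q_J = (91 - q_J)q_J - 45q_J.
Leader FOC: 46 - 2q_J = 0, so q_J = 23.
Then q_D = (92 - 2·23)/4 = 23/2.
Price P = 137 - 2·(69/2) = 68.
Juno's profit: (68 - 45)·23 = 529.

529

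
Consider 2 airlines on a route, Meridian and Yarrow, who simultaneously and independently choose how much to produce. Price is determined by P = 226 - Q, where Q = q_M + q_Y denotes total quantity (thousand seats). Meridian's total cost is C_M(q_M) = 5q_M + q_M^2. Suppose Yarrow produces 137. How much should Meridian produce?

With the rival's output fixed at 137, Meridian's profit is π_M = (226 - 137 - q_M)q_M - (5q_M + q_M²) = (89 - q_M)q_M - (5q_M + q_M²).
∂π_M/∂q_M = 84 - 4q_M = 0, so q_M = 21.

21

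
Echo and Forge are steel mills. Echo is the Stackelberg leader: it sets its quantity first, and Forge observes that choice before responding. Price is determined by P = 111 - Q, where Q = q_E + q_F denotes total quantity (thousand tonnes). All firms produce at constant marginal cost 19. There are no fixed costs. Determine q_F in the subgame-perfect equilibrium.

23

Solve by backward induction. Given q_E, the follower Forge maximises π_F = (111 - q_E - q_F)q_F - 19q_F.
∂π_F/∂q_F = 92 - q_E - 2q_F = 0 gives the reaction function q_F = (92 - q_E)/2.
Echo substitutes q_F(q_E) into its own profit: π_E = q_E(111 - q_E - (92 - q_E)/2) - 19q_E = (65 - (1/2)q_E)q_E - 19q_E.
The leader's first-order condition 46 - q_E = 0 yields q_E = 46.
Then q_F = (92 - 46)/2 = 23.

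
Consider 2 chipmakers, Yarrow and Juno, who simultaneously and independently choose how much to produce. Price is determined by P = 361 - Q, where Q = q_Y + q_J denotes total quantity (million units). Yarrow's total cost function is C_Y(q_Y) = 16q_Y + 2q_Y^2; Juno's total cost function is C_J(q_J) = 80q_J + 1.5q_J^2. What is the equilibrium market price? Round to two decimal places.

264.97

Yarrow's profit: π_Y = (361 - Q)q_Y - (16q_Y + 2q_Y²). Setting ∂π_Y/∂q_Y = 0: 345 - 6q_Y - (q_J) = 0.
Juno's first-order condition: 281 - 5q_J - (q_Y) = 0.
Rearranging gives the reaction functions q_Y = (345 - q_J)/6 and q_J = (281 - q_Y)/5.
Substituting one into the other gives q_Y = 1444/29 and q_J = 1341/29.
Total output Q = 96.0345, so price P = 361 - 96.0345 = 264.9655.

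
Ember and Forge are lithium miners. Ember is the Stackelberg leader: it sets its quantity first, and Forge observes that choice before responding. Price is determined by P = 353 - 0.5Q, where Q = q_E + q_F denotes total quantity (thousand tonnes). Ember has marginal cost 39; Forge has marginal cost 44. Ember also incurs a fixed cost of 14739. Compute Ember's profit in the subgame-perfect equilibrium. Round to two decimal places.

Solve by backward induction. Given q_E, the follower Forge maximises π_F = (353 - (1/2)q_E - (1/2)q_F)q_F - 44q_F.
Setting the follower's marginal profit to zero, 309 - (1/2)q_E - q_F = 0, i.e. q_F = (309 - (1/2)q_E).
Ember substitutes q_F(q_E) into its own profit: π_E = q_E(353 - (1/2)q_E - (309 - (1/2)q_E)/2) - 39q_E = (397/2 - (1/4)q_E)q_E - 39q_E.
The leader's first-order condition 319/2 - (1/2)q_E = 0 yields q_E = 319.
Then q_F = (309 - (1/2)·319) = 299/2.
Price P = 353 - (1/2)·(937/2) = 475/4.
Ember's profit: (475/4 - 39)·319 - 14739 = 10701.2500.

10701.25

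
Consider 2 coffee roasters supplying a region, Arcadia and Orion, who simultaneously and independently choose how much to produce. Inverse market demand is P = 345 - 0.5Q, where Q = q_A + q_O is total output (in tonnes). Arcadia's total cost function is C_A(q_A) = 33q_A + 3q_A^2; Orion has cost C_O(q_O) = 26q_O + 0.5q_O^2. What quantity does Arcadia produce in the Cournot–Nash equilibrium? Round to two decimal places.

33.78

Arcadia's profit: π_A = (345 - 0.5Q)q_A - (33q_A + 3q_A²). Setting ∂π_A/∂q_A = 0: 312 - 7q_A - (1/2)(q_O) = 0.
Orion's profit: π_O = (345 - 0.5Q)q_O - (26q_O + (1/2)q_O²). Setting ∂π_O/∂q_O = 0: 319 - 2q_O - (1/2)(q_A) = 0.
Rearranging gives the reaction functions q_A = (312 - (1/2)q_O)/7 and q_O = (319 - (1/2)q_A)/2.
Solving the pair: q_A = 1858/55, q_O = 151.0545.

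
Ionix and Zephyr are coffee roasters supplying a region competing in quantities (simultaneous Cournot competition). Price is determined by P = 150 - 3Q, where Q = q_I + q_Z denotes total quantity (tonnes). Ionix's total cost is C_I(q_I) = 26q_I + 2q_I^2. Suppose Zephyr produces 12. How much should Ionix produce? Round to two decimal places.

With the rival's output fixed at 12, Ionix's profit is π_I = (150 - 3·12 - 3q_I)q_I - (26q_I + 2q_I²) = (114 - 3q_I)q_I - (26q_I + 2q_I²).
∂π_I/∂q_I = 88 - 10q_I = 0, so q_I = 44/5.

8.80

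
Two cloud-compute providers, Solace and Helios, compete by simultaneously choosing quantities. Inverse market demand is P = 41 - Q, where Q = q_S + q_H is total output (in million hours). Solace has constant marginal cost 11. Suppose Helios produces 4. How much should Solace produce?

With the rival's output fixed at 4, Solace's profit is π_S = (41 - 4 - q_S)q_S - (11q_S) = (37 - q_S)q_S - (11q_S).
∂π_S/∂q_S = 26 - 2q_S = 0, so q_S = 13.

13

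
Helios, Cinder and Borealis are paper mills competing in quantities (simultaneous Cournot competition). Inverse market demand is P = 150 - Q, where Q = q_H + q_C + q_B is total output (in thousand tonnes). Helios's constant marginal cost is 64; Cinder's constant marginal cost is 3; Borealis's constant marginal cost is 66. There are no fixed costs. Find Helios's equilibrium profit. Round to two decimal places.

45.56

Helios's profit: π_H = (150 - Q)q_H - (64q_H). Setting ∂π_H/∂q_H = 0: 86 - 2q_H - (q_C + q_B) = 0.
Cinder's first-order condition: 147 - 2q_C - (q_H + q_B) = 0.
Borealis's profit: π_B = (150 - Q)q_B - (66q_B). Setting ∂π_B/∂q_B = 0: 84 - 2q_B - (q_H + q_C) = 0.
Adding the 3 first-order conditions: 317 − 4Q = 0, so Q = 317/4.
Back-substituting: q_H = (86 − 317/4) = 27/4, q_C = (147 − 317/4) = 271/4, q_B = (84 − 317/4) = 19/4.
Price P = 150 - 317/4 = 283/4.
Helios's profit: (283/4 - 64)·(27/4) = 729/16.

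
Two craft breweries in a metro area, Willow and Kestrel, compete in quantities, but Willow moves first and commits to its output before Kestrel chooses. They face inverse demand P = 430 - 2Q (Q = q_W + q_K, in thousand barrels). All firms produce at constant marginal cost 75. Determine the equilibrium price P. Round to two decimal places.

The follower Kestrel best-responds to any q_W: π_K = (430 - 2Q)q_K - 75q_K.
Setting the follower's marginal profit to zero, 355 - 2q_W - 4q_K = 0, i.e. q_K = (355 - 2q_W)/4.
The leader anticipates this reaction. Substituting into P = 430 - 2Q gives P = 505/2 - q_W, so π_W = (505/2 - q_W)q_W - 75q_W.
Leader FOC: 355/2 - 2q_W = 0, so q_W = 355/4.
Then q_K = (355 - 2·(355/4))/4 = 355/8.
Total output Q = 1065/8, so price P = 430 - 2·(1065/8) = 655/4.

163.75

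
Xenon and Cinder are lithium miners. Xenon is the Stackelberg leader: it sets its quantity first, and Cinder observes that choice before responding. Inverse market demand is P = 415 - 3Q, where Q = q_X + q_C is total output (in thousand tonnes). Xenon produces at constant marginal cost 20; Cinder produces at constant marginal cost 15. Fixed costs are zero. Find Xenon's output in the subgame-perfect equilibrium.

Solve by backward induction. Given q_X, the follower Cinder maximises π_C = (415 - 3q_X - 3q_C)q_C - 15q_C.
Setting the follower's marginal profit to zero, 400 - 3q_X - 6q_C = 0, i.e. q_C = (400 - 3q_X)/6.
The leader anticipates this reaction. Substituting into P = 415 - 3Q gives P = 215 - (3/2)q_X, so π_X = (215 - (3/2)q_X)q_X - 20q_X.
Maximising: ∂π_X/∂q_X = 195 - 3q_X = 0, giving q_X = 65.
Then q_C = (400 - 3·65)/6 = 205/6.

65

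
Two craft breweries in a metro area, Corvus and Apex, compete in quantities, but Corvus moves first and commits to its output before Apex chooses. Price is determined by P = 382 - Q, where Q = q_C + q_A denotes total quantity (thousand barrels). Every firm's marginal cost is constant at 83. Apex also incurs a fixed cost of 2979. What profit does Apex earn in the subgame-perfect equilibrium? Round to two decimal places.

Solve by backward induction. Given q_C, the follower Apex maximises π_A = (382 - q_C - q_A)q_A - 83q_A.
Setting the follower's marginal profit to zero, 299 - q_C - 2q_A = 0, i.e. q_A = (299 - q_C)/2.
Corvus substitutes q_A(q_C) into its own profit: π_C = q_C(382 - q_C - (299 - q_C)/2) - 83q_C = (465/2 - (1/2)q_C)q_C - 83q_C.
The leader's first-order condition 299/2 - q_C = 0 yields q_C = 299/2.
Then q_A = (299 - 299/2)/2 = 299/4.
Price P = 382 - 897/4 = 631/4.
Apex's profit: (631/4 - 83)·(299/4) - 2979 = 2608.5625.

2608.56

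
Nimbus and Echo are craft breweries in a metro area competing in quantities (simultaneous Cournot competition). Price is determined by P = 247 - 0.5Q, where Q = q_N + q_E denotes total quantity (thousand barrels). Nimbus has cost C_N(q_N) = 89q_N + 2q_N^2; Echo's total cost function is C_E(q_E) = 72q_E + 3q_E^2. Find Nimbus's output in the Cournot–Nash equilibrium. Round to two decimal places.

29.31

Nimbus's profit: π_N = (247 - 0.5Q)q_N - (89q_N + 2q_N²). Setting ∂π_N/∂q_N = 0: 158 - 5q_N - (1/2)(q_E) = 0.
Echo's profit: π_E = (247 - 0.5Q)q_E - (72q_E + 3q_E²). Setting ∂π_E/∂q_E = 0: 175 - 7q_E - (1/2)(q_N) = 0.
Rearranging gives the reaction functions q_N = (158 - (1/2)q_E)/5 and q_E = (175 - (1/2)q_N)/7.
Substituting one into the other gives q_N = 29.3094 and q_E = 22.9065.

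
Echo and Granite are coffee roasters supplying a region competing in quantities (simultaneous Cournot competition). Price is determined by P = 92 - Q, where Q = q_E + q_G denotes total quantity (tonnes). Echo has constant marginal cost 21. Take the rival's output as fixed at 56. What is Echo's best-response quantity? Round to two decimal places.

With the rival's output fixed at 56, Echo's profit is π_E = (92 - 56 - q_E)q_E - (21q_E) = (36 - q_E)q_E - (21q_E).
∂π_E/∂q_E = 15 - 2q_E = 0, so q_E = 15/2.

7.50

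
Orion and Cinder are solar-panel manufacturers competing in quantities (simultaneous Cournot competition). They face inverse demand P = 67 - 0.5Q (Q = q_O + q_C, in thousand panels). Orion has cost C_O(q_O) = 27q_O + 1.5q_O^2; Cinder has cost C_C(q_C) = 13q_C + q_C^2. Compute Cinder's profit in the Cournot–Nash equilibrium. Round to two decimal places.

Orion's profit: π_O = (67 - 0.5Q)q_O - (27q_O + (3/2)q_O²). Setting ∂π_O/∂q_O = 0: 40 - 4q_O - (1/2)(q_C) = 0.
Cinder's first-order condition: 54 - 3q_C - (1/2)(q_O) = 0.
Rearranging gives the reaction functions q_O = (40 - (1/2)q_C)/4 and q_C = (54 - (1/2)q_O)/3.
Substituting one into the other gives q_O = 372/47 and q_C = 784/47.
Price P = 67 - (1/2)·(1156/47) = 54.7021.
Cinder's profit: 54.7021·(784/47) - 13·(784/47) - (784/47)² = 417.3762.

417.38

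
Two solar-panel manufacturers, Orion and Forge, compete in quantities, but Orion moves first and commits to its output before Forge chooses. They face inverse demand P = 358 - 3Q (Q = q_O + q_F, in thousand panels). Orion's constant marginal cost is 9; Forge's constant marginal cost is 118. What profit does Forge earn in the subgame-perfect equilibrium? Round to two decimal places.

10.08

Solve by backward induction. Given q_O, the follower Forge maximises π_F = (358 - 3q_O - 3q_F)q_F - 118q_F.
Follower FOC: 240 - 3q_O - 6q_F = 0, so q_F(q_O) = (240 - 3q_O)/6.
Orion substitutes q_F(q_O) into its own profit: π_O = q_O(358 - 3q_O - (240 - 3q_O)/2) - 9q_O = (238 - (3/2)q_O)q_O - 9q_O.
The leader's first-order condition 229 - 3q_O = 0 yields q_O = 229/3.
Then q_F = (240 - 3·(229/3))/6 = 11/6.
Price P = 358 - 3·(469/6) = 247/2.
Forge's profit: (247/2 - 118)·(11/6) = 121/12.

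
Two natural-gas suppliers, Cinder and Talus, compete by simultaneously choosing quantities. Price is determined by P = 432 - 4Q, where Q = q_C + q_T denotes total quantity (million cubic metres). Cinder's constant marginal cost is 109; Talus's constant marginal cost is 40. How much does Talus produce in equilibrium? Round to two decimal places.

Cinder's profit: π_C = (432 - 4Q)q_C - (109q_C). Setting ∂π_C/∂q_C = 0: 323 - 8q_C - 4(q_T) = 0.
Talus's profit: π_T = (432 - 4Q)q_T - (40q_T). Setting ∂π_T/∂q_T = 0: 392 - 8q_T - 4(q_C) = 0.
Rearranging gives the reaction functions q_C = (323 - 4q_T)/8 and q_T = (392 - 4q_C)/8.
Solving the pair: q_C = 127/6, q_T = 461/12.

38.42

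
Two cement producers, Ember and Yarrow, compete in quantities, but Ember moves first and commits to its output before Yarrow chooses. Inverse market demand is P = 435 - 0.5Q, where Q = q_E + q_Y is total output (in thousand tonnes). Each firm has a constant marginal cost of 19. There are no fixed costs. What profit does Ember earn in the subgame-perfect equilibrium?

43264

Solve by backward induction. Given q_E, the follower Yarrow maximises π_Y = (435 - (1/2)q_E - (1/2)q_Y)q_Y - 19q_Y.
Follower FOC: 416 - (1/2)q_E - q_Y = 0, so q_Y(q_E) = (416 - (1/2)q_E).
Ember substitutes q_Y(q_E) into its own profit: π_E = q_E(435 - (1/2)q_E - (416 - (1/2)q_E)/2) - 19q_E = (227 - (1/4)q_E)q_E - 19q_E.
Maximising: ∂π_E/∂q_E = 208 - (1/2)q_E = 0, giving q_E = 416.
Then q_Y = (416 - (1/2)·416) = 208.
Price P = 435 - (1/2)·624 = 123.
Ember's profit: (123 - 19)·416 = 43264.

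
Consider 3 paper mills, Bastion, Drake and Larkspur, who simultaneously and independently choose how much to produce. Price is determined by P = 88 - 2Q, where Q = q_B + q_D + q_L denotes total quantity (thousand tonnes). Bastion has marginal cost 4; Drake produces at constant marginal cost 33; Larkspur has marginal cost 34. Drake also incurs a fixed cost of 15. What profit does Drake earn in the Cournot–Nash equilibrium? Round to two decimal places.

Bastion's profit: π_B = (88 - 2Q)q_B - (4q_B). Setting ∂π_B/∂q_B = 0: 84 - 4q_B - 2(q_D + q_L) = 0.
Drake's first-order condition: 55 - 4q_D - 2(q_B + q_L) = 0.
Larkspur's profit: π_L = (88 - 2Q)q_L - (34q_L). Setting ∂π_L/∂q_L = 0: 54 - 4q_L - 2(q_B + q_D) = 0.
Adding the 3 first-order conditions: 193 − 8Q = 0, so Q = 193/8.
Back-substituting: q_B = (84 − 193/4)/2 = 143/8, q_D = (55 − 193/4)/2 = 27/8, q_L = (54 − 193/4)/2 = 23/8.
Price P = 88 - 2·(193/8) = 159/4.
Drake's profit: (159/4 - 33)·(27/8) - 15 = 249/32.

7.78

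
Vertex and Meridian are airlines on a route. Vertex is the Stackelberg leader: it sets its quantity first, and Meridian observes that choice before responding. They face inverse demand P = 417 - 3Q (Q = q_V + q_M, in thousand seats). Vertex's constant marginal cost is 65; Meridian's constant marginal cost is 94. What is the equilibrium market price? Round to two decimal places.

Solve by backward induction. Given q_V, the follower Meridian maximises π_M = (417 - 3q_V - 3q_M)q_M - 94q_M.
Follower FOC: 323 - 3q_V - 6q_M = 0, so q_M(q_V) = (323 - 3q_V)/6.
The leader anticipates this reaction. Substituting into P = 417 - 3Q gives P = 511/2 - (3/2)q_V, so π_V = (511/2 - (3/2)q_V)q_V - 65q_V.
Leader FOC: 381/2 - 3q_V = 0, so q_V = 127/2.
Then q_M = (323 - 3·(127/2))/6 = 265/12.
Total output Q = 1027/12, so price P = 417 - 3·(1027/12) = 641/4.

160.25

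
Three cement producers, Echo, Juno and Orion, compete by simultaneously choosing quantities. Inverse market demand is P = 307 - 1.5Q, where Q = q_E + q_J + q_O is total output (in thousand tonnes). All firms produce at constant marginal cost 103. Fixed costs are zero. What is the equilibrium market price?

A representative firm's profit is π_i = q_i(307 - 1.5Q) - 103q_i.
Setting ∂π_i/∂q_i = 0 with rivals' quantities fixed: 204 - 3q_i - (3/2)·Σ_{j≠i} q_j = 0.
By symmetry each firm produces the same amount; substituting Σ_{j≠i} q_j = 2q_i yields q_i = 204/6 = 34.
Total output Q = 102, so price P = 307 - (3/2)·102 = 154.

154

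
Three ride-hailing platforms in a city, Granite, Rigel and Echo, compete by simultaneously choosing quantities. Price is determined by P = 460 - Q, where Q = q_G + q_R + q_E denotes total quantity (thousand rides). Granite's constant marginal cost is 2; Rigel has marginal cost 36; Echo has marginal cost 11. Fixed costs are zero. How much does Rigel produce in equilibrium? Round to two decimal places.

91.25

Granite's profit: π_G = (460 - Q)q_G - (2q_G). Setting ∂π_G/∂q_G = 0: 458 - 2q_G - (q_R + q_E) = 0.
Rigel's profit: π_R = (460 - Q)q_R - (36q_R). Setting ∂π_R/∂q_R = 0: 424 - 2q_R - (q_G + q_E) = 0.
Echo's profit: π_E = (460 - Q)q_E - (11q_E). Setting ∂π_E/∂q_E = 0: 449 - 2q_E - (q_G + q_R) = 0.
Adding the 3 conditions: 1331 − 2Q − 2Q = 0, i.e. Q = 1331/4.
Back-substituting: q_G = (458 − 1331/4) = 501/4, q_R = (424 − 1331/4) = 365/4, q_E = (449 − 1331/4) = 465/4.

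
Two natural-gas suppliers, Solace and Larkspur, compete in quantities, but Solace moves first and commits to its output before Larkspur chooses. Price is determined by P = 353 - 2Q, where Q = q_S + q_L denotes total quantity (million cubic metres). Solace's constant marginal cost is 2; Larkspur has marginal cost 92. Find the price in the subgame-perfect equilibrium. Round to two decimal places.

Solve by backward induction. Given q_S, the follower Larkspur maximises π_L = (353 - 2q_S - 2q_L)q_L - 92q_L.
Follower FOC: 261 - 2q_S - 4q_L = 0, so q_L(q_S) = (261 - 2q_S)/4.
Solace substitutes q_L(q_S) into its own profit: π_S = q_S(353 - 2q_S - (261 - 2q_S)/2) - 2q_S = (445/2 - q_S)q_S - 2q_S.
Leader FOC: 441/2 - 2q_S = 0, so q_S = 441/4.
Then q_L = (261 - 2·(441/4))/4 = 81/8.
Total output Q = 963/8, so price P = 353 - 2·(963/8) = 449/4.

112.25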